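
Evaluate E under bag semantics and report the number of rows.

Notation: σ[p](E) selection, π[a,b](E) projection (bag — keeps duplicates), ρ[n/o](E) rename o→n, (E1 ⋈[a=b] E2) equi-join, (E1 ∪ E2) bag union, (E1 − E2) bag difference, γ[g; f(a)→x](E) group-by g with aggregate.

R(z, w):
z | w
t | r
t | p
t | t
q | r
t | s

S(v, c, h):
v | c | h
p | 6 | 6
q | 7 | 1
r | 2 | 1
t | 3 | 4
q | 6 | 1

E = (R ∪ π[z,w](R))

Per-node cardinality:
  R → 5
  R → 5
  π[z,w](R) → 5
  (R ∪ π[z,w](R)) → 10

|E| = 10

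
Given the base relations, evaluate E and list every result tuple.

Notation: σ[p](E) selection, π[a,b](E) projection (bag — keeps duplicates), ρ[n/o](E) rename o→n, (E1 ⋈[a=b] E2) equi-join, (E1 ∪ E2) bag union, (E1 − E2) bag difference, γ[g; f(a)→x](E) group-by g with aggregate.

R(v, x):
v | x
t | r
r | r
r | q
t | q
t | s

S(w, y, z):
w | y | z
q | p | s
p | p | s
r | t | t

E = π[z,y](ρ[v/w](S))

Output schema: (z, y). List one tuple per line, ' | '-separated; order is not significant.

Row counts bottom-up:
  S → 3
  ρ[v/w](S) → 3
  π[z,y](ρ[v/w](S)) → 3

== RESULT ==
z | y
s | p
s | p
t | t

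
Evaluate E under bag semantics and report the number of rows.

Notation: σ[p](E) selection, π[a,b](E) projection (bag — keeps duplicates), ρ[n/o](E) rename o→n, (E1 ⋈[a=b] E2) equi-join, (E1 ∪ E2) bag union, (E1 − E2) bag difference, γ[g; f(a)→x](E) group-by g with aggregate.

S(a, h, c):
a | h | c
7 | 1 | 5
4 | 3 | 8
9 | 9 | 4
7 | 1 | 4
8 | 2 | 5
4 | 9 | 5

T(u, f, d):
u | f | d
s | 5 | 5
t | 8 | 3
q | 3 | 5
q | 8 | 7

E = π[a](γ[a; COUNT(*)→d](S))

Subexpression sizes:
  S → 6
  γ[a; COUNT(*)→d](S) → 4
  π[a](γ[a; COUNT(*)→d](S)) → 4

|E| = 4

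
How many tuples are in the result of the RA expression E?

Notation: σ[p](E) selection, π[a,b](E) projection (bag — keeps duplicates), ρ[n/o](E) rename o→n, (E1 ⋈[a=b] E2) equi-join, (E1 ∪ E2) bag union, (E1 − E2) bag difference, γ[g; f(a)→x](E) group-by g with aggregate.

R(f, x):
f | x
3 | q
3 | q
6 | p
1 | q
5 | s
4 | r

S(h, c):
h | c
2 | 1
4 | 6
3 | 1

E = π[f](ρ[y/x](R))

Stepwise |·|:
  R → 6
  ρ[y/x](R) → 6
  π[f](ρ[y/x](R)) → 6

|E| = 6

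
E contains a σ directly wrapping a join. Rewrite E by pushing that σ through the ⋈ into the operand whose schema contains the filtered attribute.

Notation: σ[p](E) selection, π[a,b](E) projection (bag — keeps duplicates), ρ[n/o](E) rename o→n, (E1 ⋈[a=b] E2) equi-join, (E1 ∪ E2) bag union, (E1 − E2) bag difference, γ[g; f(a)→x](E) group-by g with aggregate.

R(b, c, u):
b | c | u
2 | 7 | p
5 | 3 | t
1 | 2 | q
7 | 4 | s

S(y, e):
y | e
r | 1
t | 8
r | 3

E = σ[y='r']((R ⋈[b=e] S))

σ filters on y, owned by the right side.
E' = (R ⋈[b=e] σ[y='r'](S))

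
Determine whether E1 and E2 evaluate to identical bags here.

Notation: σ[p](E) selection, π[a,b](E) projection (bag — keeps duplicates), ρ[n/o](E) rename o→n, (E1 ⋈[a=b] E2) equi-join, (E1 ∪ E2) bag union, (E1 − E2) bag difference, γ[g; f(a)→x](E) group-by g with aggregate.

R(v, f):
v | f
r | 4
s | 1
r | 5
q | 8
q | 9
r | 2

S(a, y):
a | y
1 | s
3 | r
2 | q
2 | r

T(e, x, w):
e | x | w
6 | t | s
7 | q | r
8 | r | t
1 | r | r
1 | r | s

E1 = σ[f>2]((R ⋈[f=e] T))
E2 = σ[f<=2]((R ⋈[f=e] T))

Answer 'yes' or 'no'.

E1 stepwise |·|:
  R → 6
  T → 5
  (R ⋈[f=e] T) → 3
  σ[f>2]((R ⋈[f=e] T)) → 1
E2 stepwise |·|:
  R → 6
  T → 5
  (R ⋈[f=e] T) → 3
  σ[f<=2]((R ⋈[f=e] T)) → 2

E1 result:
v | f | e | x | w
q | 8 | 8 | r | t
E2 result:
v | f | e | x | w
s | 1 | 1 | r | r
s | 1 | 1 | r | s
Witness: ('q', 8, 8, 'r', 't') appears 1× in E1 but 0× in E2.

no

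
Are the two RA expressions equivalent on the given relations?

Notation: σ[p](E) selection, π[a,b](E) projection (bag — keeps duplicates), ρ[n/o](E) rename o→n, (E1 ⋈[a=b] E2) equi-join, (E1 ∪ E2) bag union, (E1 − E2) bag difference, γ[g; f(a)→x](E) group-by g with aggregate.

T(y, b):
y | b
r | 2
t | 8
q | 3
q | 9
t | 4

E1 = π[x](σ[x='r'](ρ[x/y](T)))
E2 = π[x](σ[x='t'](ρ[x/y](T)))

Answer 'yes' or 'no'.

E1 stepwise |·|:
  T → 5
  ρ[x/y](T) → 5
  σ[x='r'](ρ[x/y](T)) → 1
  π[x](σ[x='r'](ρ[x/y](T))) → 1
E2 stepwise |·|:
  T → 5
  ρ[x/y](T) → 5
  σ[x='t'](ρ[x/y](T)) → 2
  π[x](σ[x='t'](ρ[x/y](T))) → 2

E1 result:
x
r
E2 result:
x
t
t
Witness: ('t',) appears 0× in E1 but 2× in E2.

no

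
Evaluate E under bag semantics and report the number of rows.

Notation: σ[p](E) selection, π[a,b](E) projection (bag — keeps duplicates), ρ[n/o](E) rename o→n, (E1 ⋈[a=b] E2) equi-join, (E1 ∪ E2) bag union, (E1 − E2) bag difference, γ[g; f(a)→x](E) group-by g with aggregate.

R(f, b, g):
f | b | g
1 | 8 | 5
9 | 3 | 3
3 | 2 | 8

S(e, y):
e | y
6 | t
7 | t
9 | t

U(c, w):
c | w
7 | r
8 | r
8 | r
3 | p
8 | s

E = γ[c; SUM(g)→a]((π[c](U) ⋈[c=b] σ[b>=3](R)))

Stepwise |·|:
  U → 5
  π[c](U) → 5
  R → 3
  σ[b>=3](R) → 2
  (π[c](U) ⋈[c=b] σ[b>=3](R)) → 4
  γ[c; SUM(g)→a]((π[c](U) ⋈[c=b] σ[b>=3](R))) → 2

|E| = 2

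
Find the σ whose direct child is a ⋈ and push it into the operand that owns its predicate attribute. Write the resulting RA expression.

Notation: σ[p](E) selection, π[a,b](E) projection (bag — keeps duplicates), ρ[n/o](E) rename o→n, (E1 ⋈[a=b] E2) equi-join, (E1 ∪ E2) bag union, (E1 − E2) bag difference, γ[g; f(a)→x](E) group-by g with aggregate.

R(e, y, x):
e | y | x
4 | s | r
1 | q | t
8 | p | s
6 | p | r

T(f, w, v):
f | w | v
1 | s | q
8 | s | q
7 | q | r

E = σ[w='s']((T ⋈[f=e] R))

σ filters on w, owned by the left side.
E' = (σ[w='s'](T) ⋈[f=e] R)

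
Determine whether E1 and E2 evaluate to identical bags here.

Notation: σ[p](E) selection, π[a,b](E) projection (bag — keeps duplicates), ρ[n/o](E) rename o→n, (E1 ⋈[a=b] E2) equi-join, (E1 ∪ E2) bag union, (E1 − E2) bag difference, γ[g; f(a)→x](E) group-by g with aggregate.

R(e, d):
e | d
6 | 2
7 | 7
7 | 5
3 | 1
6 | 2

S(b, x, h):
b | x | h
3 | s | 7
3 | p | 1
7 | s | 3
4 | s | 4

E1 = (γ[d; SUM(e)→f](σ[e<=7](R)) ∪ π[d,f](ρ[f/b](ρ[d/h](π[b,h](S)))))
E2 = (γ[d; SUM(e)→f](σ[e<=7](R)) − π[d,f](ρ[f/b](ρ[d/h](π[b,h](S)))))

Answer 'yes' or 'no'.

E1 subexpression sizes:
  R → 5
  σ[e<=7](R) → 5
  γ[d; SUM(e)→f](σ[e<=7](R)) → 4
  S → 4
  π[b,h](S) → 4
  ρ[d/h](π[b,h](S)) → 4
  ρ[f/b](ρ[d/h](π[b,h](S))) → 4
  π[d,f](ρ[f/b](ρ[d/h](π[b,h](S)))) → 4
  (γ[d; SUM(e)→f](σ[e<=7](R)) ∪ π[d,f](ρ[f/b](ρ[d/h](π[b,h](S))))) → 8
E2 subexpression sizes:
  R → 5
  σ[e<=7](R) → 5
  γ[d; SUM(e)→f](σ[e<=7](R)) → 4
  S → 4
  π[b,h](S) → 4
  ρ[d/h](π[b,h](S)) → 4
  ρ[f/b](ρ[d/h](π[b,h](S))) → 4
  π[d,f](ρ[f/b](ρ[d/h](π[b,h](S)))) → 4
  (γ[d; SUM(e)→f](σ[e<=7](R)) − π[d,f](ρ[f/b](ρ[d/h](π[b,h](S))))) → 3

E1 result:
d | f
1 | 3
1 | 3
2 | 12
3 | 7
4 | 4
5 | 7
7 | 3
7 | 7
E2 result:
d | f
2 | 12
5 | 7
7 | 7
Witness: (4, 4) appears 1× in E1 but 0× in E2.

no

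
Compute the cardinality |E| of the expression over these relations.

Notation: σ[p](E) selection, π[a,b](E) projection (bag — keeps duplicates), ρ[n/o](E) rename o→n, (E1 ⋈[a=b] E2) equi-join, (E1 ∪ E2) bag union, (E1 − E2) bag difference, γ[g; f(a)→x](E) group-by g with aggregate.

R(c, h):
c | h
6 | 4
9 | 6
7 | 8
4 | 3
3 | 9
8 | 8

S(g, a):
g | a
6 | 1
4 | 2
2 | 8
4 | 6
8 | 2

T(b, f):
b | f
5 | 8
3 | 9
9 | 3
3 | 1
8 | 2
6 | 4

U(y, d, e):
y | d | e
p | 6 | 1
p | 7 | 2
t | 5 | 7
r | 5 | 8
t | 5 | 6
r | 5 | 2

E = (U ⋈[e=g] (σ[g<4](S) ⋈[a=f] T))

Stepwise |·|:
  U → 6
  S → 5
  σ[g<4](S) → 1
  T → 6
  (σ[g<4](S) ⋈[a=f] T) → 1
  (U ⋈[e=g] (σ[g<4](S) ⋈[a=f] T)) → 2

|E| = 2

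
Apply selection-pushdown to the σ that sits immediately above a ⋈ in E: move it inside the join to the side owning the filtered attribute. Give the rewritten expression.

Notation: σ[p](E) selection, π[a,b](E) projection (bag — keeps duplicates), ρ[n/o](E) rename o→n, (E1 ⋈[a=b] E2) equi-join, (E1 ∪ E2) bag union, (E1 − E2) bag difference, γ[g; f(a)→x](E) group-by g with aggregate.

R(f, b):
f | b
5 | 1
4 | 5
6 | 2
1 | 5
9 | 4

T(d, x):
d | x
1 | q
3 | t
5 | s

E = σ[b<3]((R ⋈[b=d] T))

σ filters on b, owned by the left side.
E' = (σ[b<3](R) ⋈[b=d] T)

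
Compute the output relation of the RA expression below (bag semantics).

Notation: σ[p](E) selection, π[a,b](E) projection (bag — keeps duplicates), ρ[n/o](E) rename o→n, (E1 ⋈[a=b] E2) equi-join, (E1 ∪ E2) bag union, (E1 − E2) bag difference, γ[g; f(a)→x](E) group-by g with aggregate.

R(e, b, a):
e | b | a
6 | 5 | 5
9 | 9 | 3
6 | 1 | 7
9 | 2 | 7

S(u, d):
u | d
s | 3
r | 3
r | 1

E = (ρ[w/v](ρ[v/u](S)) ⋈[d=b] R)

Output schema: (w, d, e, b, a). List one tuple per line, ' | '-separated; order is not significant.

Subexpression sizes:
  S → 3
  ρ[v/u](S) → 3
  ρ[w/v](ρ[v/u](S)) → 3
  R → 4
  (ρ[w/v](ρ[v/u](S)) ⋈[d=b] R) → 1

== RESULT ==
w | d | e | b | a
r | 1 | 6 | 1 | 7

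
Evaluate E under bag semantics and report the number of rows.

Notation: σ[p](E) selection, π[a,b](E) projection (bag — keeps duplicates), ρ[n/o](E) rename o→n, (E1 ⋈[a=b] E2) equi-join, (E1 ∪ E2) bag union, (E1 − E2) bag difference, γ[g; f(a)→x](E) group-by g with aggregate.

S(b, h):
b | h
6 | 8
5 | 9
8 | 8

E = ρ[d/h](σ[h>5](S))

Subexpression sizes:
  S → 3
  σ[h>5](S) → 3
  ρ[d/h](σ[h>5](S)) → 3

|E| = 3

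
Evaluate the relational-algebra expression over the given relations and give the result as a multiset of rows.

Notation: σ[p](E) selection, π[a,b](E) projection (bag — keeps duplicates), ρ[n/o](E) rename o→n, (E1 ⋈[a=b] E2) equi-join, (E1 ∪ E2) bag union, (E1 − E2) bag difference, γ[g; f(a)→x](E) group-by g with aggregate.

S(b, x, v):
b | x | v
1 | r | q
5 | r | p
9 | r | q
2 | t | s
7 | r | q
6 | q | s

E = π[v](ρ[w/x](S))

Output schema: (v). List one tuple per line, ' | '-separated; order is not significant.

Stepwise |·|:
  S → 6
  ρ[w/x](S) → 6
  π[v](ρ[w/x](S)) → 6

== RESULT ==
v
p
q
q
q
s
s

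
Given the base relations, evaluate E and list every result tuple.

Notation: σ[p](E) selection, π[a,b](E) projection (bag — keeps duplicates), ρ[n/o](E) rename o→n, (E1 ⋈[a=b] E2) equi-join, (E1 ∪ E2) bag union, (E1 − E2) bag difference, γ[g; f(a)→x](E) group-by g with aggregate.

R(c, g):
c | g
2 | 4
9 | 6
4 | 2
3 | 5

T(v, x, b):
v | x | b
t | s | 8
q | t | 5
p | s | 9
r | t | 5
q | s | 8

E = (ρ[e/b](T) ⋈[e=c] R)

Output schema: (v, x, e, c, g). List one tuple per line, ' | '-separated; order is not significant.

Per-node cardinality:
  T → 5
  ρ[e/b](T) → 5
  R → 4
  (ρ[e/b](T) ⋈[e=c] R) → 1

== RESULT ==
v | x | e | c | g
p | s | 9 | 9 | 6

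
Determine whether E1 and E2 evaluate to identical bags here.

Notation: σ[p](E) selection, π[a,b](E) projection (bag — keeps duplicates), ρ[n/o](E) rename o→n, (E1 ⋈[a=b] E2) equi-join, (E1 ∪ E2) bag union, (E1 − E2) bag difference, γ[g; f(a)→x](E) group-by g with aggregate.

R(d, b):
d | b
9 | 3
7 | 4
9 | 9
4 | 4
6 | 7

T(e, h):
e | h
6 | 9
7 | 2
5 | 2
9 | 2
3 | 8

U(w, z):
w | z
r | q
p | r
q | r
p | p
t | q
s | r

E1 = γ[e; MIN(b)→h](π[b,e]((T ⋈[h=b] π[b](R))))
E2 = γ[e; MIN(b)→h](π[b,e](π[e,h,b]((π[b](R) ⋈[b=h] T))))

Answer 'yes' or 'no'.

E1 subexpression sizes:
  T → 5
  R → 5
  π[b](R) → 5
  (T ⋈[h=b] π[b](R)) → 1
  π[b,e]((T ⋈[h=b] π[b](R))) → 1
  γ[e; MIN(b)→h](π[b,e]((T ⋈[h=b] π[b](R)))) → 1
E2 subexpression sizes:
  R → 5
  π[b](R) → 5
  T → 5
  (π[b](R) ⋈[b=h] T) → 1
  π[e,h,b]((π[b](R) ⋈[b=h] T)) → 1
  π[b,e](π[e,h,b]((π[b](R) ⋈[b=h] T))) → 1
  γ[e; MIN(b)→h](π[b,e](π[e,h,b]((π[b](R) ⋈[b=h] T)))) → 1

E1 and E2 produce the same multiset:
e | h
6 | 9

yes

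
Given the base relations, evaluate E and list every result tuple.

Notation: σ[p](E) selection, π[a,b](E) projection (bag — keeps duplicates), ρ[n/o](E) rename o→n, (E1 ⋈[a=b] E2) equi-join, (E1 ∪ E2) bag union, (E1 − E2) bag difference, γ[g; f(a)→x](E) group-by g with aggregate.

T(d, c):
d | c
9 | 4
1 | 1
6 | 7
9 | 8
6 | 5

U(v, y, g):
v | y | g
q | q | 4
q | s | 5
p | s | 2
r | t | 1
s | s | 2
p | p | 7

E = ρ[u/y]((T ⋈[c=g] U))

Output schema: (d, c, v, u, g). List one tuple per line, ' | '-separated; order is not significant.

Stepwise |·|:
  T → 5
  U → 6
  (T ⋈[c=g] U) → 4
  ρ[u/y]((T ⋈[c=g] U)) → 4

== RESULT ==
d | c | v | u | g
1 | 1 | r | t | 1
6 | 5 | q | s | 5
6 | 7 | p | p | 7
9 | 4 | q | q | 4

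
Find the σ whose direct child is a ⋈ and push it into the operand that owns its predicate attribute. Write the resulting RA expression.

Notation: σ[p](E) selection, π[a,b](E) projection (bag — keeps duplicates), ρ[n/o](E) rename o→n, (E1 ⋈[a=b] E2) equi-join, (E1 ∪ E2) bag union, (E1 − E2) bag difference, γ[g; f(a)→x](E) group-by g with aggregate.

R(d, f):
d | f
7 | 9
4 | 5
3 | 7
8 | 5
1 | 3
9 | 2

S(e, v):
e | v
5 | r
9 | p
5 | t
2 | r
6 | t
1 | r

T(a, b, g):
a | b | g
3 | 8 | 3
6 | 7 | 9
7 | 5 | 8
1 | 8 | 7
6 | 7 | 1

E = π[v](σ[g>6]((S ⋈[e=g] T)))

σ filters on g, owned by the right side.
E' = π[v]((S ⋈[e=g] σ[g>6](T)))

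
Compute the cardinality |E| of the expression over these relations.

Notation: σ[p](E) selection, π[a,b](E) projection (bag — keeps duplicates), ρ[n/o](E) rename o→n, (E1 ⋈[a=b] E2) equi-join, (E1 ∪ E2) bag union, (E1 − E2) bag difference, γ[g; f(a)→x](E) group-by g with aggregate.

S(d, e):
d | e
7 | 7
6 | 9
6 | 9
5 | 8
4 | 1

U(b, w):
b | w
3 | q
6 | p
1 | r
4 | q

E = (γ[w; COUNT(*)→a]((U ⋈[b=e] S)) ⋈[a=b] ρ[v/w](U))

Per-node cardinality:
  U → 4
  S → 5
  (U ⋈[b=e] S) → 1
  γ[w; COUNT(*)→a]((U ⋈[b=e] S)) → 1
  U → 4
  ρ[v/w](U) → 4
  (γ[w; COUNT(*)→a]((U ⋈[b=e] S)) ⋈[a=b] ρ[v/w](U)) → 1

|E| = 1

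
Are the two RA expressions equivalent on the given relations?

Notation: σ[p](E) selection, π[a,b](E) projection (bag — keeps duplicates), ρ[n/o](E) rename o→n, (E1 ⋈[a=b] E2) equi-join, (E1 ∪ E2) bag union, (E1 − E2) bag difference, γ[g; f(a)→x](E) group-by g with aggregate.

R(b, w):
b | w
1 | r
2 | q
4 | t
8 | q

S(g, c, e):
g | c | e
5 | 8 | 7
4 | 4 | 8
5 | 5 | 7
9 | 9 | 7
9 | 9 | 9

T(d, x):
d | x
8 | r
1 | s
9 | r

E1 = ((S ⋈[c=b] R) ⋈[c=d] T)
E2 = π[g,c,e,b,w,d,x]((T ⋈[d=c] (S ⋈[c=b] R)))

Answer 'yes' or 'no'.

E1 per-node cardinality:
  S → 5
  R → 4
  (S ⋈[c=b] R) → 2
  T → 3
  ((S ⋈[c=b] R) ⋈[c=d] T) → 1
E2 per-node cardinality:
  T → 3
  S → 5
  R → 4
  (S ⋈[c=b] R) → 2
  (T ⋈[d=c] (S ⋈[c=b] R)) → 1
  π[g,c,e,b,w,d,x]((T ⋈[d=c] (S ⋈[c=b] R))) → 1

E1 and E2 produce the same multiset:
g | c | e | b | w | d | x
5 | 8 | 7 | 8 | q | 8 | r

yes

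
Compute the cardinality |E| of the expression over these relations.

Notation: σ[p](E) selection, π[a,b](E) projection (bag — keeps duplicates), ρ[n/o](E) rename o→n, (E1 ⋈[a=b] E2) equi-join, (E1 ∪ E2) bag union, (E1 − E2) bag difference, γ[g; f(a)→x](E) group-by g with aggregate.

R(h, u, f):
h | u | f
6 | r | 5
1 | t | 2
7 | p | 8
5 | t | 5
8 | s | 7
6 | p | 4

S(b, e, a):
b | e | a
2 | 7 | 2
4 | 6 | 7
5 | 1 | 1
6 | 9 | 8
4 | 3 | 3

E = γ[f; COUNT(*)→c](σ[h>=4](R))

Stepwise |·|:
  R → 6
  σ[h>=4](R) → 5
  γ[f; COUNT(*)→c](σ[h>=4](R)) → 4

|E| = 4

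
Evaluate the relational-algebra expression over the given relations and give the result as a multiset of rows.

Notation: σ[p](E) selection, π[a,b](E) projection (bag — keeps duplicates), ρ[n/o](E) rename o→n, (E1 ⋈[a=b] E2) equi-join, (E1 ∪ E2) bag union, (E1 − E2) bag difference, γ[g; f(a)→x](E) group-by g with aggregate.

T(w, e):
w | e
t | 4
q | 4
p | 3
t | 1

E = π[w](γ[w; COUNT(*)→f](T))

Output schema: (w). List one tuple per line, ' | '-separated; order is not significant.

Per-node cardinality:
  T → 4
  γ[w; COUNT(*)→f](T) → 3
  π[w](γ[w; COUNT(*)→f](T)) → 3

== RESULT ==
w
p
q
t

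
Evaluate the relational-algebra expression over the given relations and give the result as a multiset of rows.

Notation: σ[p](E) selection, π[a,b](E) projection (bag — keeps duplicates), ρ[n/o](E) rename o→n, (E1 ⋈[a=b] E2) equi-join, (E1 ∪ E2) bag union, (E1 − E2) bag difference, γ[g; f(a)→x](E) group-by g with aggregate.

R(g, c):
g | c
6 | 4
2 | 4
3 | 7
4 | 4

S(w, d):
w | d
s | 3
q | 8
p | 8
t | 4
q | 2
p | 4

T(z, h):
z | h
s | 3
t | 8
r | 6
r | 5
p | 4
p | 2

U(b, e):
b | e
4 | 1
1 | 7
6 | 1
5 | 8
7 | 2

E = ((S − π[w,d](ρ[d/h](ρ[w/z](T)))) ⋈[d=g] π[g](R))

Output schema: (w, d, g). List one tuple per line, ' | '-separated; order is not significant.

Per-node cardinality:
  S → 6
  T → 6
  ρ[w/z](T) → 6
  ρ[d/h](ρ[w/z](T)) → 6
  π[w,d](ρ[d/h](ρ[w/z](T))) → 6
  (S − π[w,d](ρ[d/h](ρ[w/z](T)))) → 4
  R → 4
  π[g](R) → 4
  ((S − π[w,d](ρ[d/h](ρ[w/z](T)))) ⋈[d=g] π[g](R)) → 2

== RESULT ==
w | d | g
q | 2 | 2
t | 4 | 4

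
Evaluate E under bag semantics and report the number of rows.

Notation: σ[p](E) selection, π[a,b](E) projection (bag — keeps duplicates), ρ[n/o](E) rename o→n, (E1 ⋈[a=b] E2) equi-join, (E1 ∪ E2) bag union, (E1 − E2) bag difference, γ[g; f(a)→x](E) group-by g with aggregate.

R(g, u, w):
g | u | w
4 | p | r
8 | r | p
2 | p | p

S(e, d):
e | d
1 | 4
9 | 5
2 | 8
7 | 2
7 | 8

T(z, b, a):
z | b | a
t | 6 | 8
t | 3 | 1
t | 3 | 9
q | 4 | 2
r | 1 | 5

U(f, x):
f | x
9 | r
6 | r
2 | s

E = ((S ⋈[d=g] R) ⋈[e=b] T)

Row counts bottom-up:
  S → 5
  R → 3
  (S ⋈[d=g] R) → 4
  T → 5
  ((S ⋈[d=g] R) ⋈[e=b] T) → 1

|E| = 1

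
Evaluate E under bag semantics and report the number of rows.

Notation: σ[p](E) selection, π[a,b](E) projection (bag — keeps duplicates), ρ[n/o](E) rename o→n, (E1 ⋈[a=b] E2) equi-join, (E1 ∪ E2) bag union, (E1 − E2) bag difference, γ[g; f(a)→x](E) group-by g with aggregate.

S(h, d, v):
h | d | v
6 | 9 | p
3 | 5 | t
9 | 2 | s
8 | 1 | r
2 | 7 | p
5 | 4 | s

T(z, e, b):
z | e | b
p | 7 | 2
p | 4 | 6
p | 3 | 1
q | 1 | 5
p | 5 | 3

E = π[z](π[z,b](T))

Stepwise |·|:
  T → 5
  π[z,b](T) → 5
  π[z](π[z,b](T)) → 5

|E| = 5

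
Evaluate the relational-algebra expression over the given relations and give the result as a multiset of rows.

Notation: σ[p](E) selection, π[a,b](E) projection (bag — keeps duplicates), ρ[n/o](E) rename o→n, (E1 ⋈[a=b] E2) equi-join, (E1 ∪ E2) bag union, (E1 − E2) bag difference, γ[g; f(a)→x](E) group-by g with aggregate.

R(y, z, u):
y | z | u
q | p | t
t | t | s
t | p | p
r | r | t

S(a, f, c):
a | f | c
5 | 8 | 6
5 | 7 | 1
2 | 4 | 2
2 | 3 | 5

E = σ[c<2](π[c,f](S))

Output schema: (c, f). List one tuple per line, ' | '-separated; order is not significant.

Per-node cardinality:
  S → 4
  π[c,f](S) → 4
  σ[c<2](π[c,f](S)) → 1

== RESULT ==
c | f
1 | 7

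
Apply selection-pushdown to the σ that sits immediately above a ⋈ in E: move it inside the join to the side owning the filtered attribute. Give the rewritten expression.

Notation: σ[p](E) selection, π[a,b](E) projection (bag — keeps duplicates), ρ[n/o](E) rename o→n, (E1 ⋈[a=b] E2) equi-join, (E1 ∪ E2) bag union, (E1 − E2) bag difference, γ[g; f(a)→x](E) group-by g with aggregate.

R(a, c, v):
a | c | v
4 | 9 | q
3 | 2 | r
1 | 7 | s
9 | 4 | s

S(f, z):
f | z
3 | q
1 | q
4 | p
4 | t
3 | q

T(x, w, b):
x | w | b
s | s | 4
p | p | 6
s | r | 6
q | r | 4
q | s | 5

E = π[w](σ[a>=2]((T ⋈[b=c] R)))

σ filters on a, owned by the right side.
E' = π[w]((T ⋈[b=c] σ[a>=2](R)))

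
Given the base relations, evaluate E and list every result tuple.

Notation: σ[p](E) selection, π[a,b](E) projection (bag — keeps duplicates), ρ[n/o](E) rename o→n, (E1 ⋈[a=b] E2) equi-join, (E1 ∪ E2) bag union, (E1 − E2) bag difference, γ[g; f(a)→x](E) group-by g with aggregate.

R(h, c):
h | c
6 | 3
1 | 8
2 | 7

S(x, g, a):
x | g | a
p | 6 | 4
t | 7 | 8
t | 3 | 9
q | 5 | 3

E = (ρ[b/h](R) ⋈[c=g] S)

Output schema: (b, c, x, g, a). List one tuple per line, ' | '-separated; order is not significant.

Row counts bottom-up:
  R → 3
  ρ[b/h](R) → 3
  S → 4
  (ρ[b/h](R) ⋈[c=g] S) → 2

== RESULT ==
b | c | x | g | a
2 | 7 | t | 7 | 8
6 | 3 | t | 3 | 9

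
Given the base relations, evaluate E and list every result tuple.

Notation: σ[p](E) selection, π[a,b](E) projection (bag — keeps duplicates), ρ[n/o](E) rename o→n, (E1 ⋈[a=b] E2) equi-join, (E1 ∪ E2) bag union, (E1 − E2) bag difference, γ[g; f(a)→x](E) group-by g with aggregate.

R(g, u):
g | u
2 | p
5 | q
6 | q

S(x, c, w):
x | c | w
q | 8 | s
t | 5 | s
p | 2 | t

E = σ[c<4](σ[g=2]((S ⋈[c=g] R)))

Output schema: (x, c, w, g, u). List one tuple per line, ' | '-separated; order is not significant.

Per-node cardinality:
  S → 3
  R → 3
  (S ⋈[c=g] R) → 2
  σ[g=2]((S ⋈[c=g] R)) → 1
  σ[c<4](σ[g=2]((S ⋈[c=g] R))) → 1

== RESULT ==
x | c | w | g | u
p | 2 | t | 2 | p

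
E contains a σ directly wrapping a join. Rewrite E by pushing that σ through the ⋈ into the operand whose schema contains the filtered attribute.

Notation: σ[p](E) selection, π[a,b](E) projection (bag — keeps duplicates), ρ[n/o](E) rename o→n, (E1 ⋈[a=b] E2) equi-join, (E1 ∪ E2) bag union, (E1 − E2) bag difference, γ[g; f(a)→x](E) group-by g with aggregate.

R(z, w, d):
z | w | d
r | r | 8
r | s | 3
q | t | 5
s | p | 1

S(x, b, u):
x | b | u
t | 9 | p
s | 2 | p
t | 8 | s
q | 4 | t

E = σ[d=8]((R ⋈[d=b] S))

σ filters on d, owned by the left side.
E' = (σ[d=8](R) ⋈[d=b] S)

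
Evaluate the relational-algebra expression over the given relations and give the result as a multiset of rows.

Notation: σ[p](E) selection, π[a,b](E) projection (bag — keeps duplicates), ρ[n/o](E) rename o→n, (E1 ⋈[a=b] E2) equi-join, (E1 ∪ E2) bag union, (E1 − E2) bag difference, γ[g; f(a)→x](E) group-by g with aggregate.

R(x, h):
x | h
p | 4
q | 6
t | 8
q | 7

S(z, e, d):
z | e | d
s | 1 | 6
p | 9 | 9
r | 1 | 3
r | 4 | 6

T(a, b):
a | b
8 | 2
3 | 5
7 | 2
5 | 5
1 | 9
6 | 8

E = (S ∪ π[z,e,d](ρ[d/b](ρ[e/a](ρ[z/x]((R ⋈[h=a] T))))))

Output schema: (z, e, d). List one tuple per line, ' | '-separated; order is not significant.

Per-node cardinality:
  S → 4
  R → 4
  T → 6
  (R ⋈[h=a] T) → 3
  ρ[z/x]((R ⋈[h=a] T)) → 3
  ρ[e/a](ρ[z/x]((R ⋈[h=a] T))) → 3
  ρ[d/b](ρ[e/a](ρ[z/x]((R ⋈[h=a] T)))) → 3
  π[z,e,d](ρ[d/b](ρ[e/a](ρ[z/x]((R ⋈[h=a] T))))) → 3
  (S ∪ π[z,e,d](ρ[d/b](ρ[e/a](ρ[z/x]((R ⋈[h=a] T)))))) → 7

== RESULT ==
z | e | d
p | 9 | 9
q | 6 | 8
q | 7 | 2
r | 1 | 3
r | 4 | 6
s | 1 | 6
t | 8 | 2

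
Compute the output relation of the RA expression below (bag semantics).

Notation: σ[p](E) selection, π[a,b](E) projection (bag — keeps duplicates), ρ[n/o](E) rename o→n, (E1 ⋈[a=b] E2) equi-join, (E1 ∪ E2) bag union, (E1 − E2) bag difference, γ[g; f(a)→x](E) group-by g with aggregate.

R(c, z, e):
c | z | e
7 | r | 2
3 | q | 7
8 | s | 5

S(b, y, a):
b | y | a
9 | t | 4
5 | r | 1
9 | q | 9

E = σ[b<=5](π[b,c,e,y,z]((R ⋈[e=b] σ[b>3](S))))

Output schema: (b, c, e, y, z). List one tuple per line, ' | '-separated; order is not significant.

Per-node cardinality:
  R → 3
  S → 3
  σ[b>3](S) → 3
  (R ⋈[e=b] σ[b>3](S)) → 1
  π[b,c,e,y,z]((R ⋈[e=b] σ[b>3](S))) → 1
  σ[b<=5](π[b,c,e,y,z]((R ⋈[e=b] σ[b>3](S)))) → 1

== RESULT ==
b | c | e | y | z
5 | 8 | 5 | r | s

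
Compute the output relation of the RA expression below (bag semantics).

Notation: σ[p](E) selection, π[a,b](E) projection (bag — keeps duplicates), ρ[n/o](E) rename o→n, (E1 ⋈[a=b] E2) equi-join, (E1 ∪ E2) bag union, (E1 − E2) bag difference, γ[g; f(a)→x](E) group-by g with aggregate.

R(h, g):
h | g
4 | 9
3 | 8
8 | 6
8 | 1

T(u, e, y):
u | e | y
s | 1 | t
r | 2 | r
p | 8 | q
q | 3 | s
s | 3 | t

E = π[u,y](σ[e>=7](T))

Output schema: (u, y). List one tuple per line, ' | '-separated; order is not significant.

Per-node cardinality:
  T → 5
  σ[e>=7](T) → 1
  π[u,y](σ[e>=7](T)) → 1

== RESULT ==
u | y
p | q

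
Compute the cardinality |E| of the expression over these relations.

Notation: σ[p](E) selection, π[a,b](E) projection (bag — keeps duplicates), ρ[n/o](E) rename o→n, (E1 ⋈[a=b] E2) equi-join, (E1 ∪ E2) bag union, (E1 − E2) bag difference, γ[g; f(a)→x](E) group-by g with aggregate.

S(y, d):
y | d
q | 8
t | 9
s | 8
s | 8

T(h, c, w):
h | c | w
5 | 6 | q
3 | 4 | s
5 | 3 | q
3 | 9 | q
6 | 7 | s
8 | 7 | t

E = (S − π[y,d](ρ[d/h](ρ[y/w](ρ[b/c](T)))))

Subexpression sizes:
  S → 4
  T → 6
  ρ[b/c](T) → 6
  ρ[y/w](ρ[b/c](T)) → 6
  ρ[d/h](ρ[y/w](ρ[b/c](T))) → 6
  π[y,d](ρ[d/h](ρ[y/w](ρ[b/c](T)))) → 6
  (S − π[y,d](ρ[d/h](ρ[y/w](ρ[b/c](T))))) → 4

|E| = 4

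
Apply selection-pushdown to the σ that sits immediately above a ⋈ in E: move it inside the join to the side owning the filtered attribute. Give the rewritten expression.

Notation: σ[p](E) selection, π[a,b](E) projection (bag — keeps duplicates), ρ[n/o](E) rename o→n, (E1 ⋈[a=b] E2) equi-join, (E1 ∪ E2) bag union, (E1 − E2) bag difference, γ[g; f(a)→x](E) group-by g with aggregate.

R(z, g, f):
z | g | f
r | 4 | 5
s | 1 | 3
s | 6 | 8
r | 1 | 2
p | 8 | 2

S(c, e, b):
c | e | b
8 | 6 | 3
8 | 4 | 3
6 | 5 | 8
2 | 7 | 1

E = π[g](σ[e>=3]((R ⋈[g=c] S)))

σ filters on e, owned by the right side.
E' = π[g]((R ⋈[g=c] σ[e>=3](S)))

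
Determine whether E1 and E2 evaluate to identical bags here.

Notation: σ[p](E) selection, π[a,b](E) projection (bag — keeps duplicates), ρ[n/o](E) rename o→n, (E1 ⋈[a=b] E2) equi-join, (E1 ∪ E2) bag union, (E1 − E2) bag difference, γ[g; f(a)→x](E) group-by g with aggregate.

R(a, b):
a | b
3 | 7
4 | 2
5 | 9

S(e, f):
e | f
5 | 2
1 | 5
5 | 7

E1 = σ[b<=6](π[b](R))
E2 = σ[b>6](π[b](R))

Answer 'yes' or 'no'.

E1 subexpression sizes:
  R → 3
  π[b](R) → 3
  σ[b<=6](π[b](R)) → 1
E2 subexpression sizes:
  R → 3
  π[b](R) → 3
  σ[b>6](π[b](R)) → 2

E1 result:
b
2
E2 result:
b
7
9
Witness: (7,) appears 0× in E1 but 1× in E2.

no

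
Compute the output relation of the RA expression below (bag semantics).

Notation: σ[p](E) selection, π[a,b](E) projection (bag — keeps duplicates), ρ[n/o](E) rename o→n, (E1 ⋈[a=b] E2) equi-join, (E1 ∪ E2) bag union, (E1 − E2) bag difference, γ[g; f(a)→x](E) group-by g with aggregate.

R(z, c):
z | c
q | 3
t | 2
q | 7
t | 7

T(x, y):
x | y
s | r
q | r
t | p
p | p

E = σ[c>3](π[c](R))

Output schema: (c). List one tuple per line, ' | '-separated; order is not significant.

Stepwise |·|:
  R → 4
  π[c](R) → 4
  σ[c>3](π[c](R)) → 2

== RESULT ==
c
7
7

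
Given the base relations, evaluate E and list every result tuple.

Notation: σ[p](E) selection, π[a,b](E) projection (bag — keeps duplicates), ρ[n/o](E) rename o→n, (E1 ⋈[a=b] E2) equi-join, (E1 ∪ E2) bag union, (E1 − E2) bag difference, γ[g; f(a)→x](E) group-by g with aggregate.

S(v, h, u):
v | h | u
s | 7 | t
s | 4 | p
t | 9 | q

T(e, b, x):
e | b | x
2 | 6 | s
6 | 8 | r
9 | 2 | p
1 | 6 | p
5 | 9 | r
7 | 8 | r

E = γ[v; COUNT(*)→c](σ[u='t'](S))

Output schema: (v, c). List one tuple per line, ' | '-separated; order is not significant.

Stepwise |·|:
  S → 3
  σ[u='t'](S) → 1
  γ[v; COUNT(*)→c](σ[u='t'](S)) → 1

== RESULT ==
v | c
s | 1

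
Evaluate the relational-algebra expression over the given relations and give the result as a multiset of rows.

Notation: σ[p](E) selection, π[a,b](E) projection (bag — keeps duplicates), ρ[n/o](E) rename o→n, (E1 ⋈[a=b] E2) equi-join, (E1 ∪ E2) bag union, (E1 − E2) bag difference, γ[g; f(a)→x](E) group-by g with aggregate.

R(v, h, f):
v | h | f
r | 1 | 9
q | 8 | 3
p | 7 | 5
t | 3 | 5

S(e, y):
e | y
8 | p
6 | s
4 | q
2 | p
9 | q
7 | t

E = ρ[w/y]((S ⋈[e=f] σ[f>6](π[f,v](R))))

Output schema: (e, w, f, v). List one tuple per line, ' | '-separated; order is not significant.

Stepwise |·|:
  S → 6
  R → 4
  π[f,v](R) → 4
  σ[f>6](π[f,v](R)) → 1
  (S ⋈[e=f] σ[f>6](π[f,v](R))) → 1
  ρ[w/y]((S ⋈[e=f] σ[f>6](π[f,v](R)))) → 1

== RESULT ==
e | w | f | v
9 | q | 9 | r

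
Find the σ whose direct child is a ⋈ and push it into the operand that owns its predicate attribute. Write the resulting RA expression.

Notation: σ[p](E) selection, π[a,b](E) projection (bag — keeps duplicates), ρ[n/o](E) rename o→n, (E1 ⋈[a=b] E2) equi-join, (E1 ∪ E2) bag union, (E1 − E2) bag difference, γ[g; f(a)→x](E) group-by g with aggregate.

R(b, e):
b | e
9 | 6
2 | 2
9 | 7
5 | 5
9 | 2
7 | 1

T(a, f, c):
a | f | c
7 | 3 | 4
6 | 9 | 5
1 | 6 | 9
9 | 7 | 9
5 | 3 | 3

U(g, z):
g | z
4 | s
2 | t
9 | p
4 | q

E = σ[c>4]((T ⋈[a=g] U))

σ filters on c, owned by the left side.
E' = (σ[c>4](T) ⋈[a=g] U)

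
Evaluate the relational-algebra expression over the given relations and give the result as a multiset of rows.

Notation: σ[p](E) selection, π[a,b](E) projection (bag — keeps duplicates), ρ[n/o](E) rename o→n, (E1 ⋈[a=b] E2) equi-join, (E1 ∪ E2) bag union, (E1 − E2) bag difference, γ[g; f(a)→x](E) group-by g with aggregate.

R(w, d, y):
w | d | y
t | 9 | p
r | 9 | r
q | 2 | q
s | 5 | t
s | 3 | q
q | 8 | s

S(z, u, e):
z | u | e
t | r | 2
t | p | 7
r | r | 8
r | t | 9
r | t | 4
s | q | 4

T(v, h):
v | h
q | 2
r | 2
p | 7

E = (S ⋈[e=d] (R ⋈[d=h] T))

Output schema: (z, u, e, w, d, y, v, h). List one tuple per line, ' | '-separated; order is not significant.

Per-node cardinality:
  S → 6
  R → 6
  T → 3
  (R ⋈[d=h] T) → 2
  (S ⋈[e=d] (R ⋈[d=h] T)) → 2

== RESULT ==
z | u | e | w | d | y | v | h
t | r | 2 | q | 2 | q | q | 2
t | r | 2 | q | 2 | q | r | 2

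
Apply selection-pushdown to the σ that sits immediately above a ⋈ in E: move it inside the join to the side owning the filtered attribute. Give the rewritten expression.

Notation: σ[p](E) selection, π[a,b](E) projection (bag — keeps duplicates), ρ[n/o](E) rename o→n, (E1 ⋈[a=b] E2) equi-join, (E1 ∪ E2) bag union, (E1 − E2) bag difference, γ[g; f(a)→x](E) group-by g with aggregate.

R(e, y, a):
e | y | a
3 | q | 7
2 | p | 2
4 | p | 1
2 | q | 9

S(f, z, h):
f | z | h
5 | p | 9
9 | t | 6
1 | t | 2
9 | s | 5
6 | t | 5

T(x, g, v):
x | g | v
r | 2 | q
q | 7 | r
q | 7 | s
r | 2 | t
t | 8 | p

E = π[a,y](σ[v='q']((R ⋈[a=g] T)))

σ filters on v, owned by the right side.
E' = π[a,y]((R ⋈[a=g] σ[v='q'](T)))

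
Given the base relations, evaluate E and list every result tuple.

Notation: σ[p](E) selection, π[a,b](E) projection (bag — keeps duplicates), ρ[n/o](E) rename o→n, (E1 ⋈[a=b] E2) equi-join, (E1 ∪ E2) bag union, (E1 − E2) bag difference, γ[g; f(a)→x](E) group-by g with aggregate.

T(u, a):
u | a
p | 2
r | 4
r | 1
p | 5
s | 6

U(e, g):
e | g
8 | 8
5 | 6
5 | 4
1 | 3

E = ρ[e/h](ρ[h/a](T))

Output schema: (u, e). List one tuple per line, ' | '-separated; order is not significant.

Row counts bottom-up:
  T → 5
  ρ[h/a](T) → 5
  ρ[e/h](ρ[h/a](T)) → 5

== RESULT ==
u | e
p | 2
p | 5
r | 1
r | 4
s | 6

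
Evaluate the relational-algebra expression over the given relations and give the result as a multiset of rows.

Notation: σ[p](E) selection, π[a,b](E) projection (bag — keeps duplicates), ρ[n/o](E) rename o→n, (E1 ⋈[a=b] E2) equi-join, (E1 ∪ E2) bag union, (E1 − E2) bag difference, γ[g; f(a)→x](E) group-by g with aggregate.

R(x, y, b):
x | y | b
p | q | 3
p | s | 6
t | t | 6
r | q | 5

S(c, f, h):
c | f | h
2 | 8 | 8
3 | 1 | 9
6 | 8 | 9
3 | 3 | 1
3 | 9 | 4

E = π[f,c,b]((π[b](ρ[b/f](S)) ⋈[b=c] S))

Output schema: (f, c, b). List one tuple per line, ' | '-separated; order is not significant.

Row counts bottom-up:
  S → 5
  ρ[b/f](S) → 5
  π[b](ρ[b/f](S)) → 5
  S → 5
  (π[b](ρ[b/f](S)) ⋈[b=c] S) → 3
  π[f,c,b]((π[b](ρ[b/f](S)) ⋈[b=c] S)) → 3

== RESULT ==
f | c | b
1 | 3 | 3
3 | 3 | 3
9 | 3 | 3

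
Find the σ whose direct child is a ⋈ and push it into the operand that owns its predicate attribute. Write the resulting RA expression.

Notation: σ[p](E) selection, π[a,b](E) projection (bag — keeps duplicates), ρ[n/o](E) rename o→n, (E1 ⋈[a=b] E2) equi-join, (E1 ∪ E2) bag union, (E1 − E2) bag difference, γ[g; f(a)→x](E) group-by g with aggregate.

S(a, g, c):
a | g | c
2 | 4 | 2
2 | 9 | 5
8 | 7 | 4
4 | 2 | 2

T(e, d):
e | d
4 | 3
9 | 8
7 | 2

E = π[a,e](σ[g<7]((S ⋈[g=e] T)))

σ filters on g, owned by the left side.
E' = π[a,e]((σ[g<7](S) ⋈[g=e] T))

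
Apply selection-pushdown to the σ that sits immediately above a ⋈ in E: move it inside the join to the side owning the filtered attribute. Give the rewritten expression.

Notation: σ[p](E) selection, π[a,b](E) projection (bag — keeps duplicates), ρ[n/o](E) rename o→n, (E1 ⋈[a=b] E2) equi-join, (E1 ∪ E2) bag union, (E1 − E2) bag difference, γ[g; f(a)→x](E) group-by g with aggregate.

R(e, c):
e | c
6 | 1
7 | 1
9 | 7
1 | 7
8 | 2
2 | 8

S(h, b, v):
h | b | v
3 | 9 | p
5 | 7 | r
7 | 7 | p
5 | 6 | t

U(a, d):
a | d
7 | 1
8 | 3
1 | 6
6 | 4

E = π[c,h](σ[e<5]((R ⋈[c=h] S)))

σ filters on e, owned by the left side.
E' = π[c,h]((σ[e<5](R) ⋈[c=h] S))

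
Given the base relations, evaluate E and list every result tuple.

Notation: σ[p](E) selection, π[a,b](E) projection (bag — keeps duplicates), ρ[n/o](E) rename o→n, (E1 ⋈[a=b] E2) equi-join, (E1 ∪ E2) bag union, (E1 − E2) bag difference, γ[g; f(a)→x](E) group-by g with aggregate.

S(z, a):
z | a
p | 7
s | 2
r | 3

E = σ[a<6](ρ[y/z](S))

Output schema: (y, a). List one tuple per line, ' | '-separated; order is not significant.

Stepwise |·|:
  S → 3
  ρ[y/z](S) → 3
  σ[a<6](ρ[y/z](S)) → 2

== RESULT ==
y | a
r | 3
s | 2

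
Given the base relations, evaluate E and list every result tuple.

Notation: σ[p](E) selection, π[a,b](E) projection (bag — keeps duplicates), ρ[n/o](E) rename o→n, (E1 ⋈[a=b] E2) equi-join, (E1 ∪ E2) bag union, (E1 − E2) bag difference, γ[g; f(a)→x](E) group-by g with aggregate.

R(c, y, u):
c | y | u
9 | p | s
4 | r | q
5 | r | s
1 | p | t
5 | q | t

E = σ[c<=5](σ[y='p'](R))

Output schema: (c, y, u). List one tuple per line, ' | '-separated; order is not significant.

Per-node cardinality:
  R → 5
  σ[y='p'](R) → 2
  σ[c<=5](σ[y='p'](R)) → 1

== RESULT ==
c | y | u
1 | p | t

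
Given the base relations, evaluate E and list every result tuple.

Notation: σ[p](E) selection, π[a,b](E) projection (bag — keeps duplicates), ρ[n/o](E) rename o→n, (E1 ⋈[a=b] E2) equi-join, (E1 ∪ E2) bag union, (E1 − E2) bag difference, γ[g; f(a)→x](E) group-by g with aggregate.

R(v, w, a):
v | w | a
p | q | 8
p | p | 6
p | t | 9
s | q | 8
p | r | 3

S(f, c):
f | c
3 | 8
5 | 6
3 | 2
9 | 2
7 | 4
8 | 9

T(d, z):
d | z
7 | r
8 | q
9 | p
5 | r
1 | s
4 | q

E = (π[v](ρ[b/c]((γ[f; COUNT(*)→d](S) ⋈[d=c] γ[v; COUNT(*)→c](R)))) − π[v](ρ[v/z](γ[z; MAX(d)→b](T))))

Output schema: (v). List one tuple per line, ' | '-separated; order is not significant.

Row counts bottom-up:
  S → 6
  γ[f; COUNT(*)→d](S) → 5
  R → 5
  γ[v; COUNT(*)→c](R) → 2
  (γ[f; COUNT(*)→d](S) ⋈[d=c] γ[v; COUNT(*)→c](R)) → 4
  ρ[b/c]((γ[f; COUNT(*)→d](S) ⋈[d=c] γ[v; COUNT(*)→c](R))) → 4
  π[v](ρ[b/c]((γ[f; COUNT(*)→d](S) ⋈[d=c] γ[v; COUNT(*)→c](R)))) → 4
  T → 6
  γ[z; MAX(d)→b](T) → 4
  ρ[v/z](γ[z; MAX(d)→b](T)) → 4
  π[v](ρ[v/z](γ[z; MAX(d)→b](T))) → 4
  (π[v](ρ[b/c]((γ[f; COUNT(*)→d](S) ⋈[d=c] γ[v; COUNT(*)→c](R)))) − π[v](ρ[v/z](γ[z; MAX(d)→b](T)))) → 3

== RESULT ==
v
s
s
s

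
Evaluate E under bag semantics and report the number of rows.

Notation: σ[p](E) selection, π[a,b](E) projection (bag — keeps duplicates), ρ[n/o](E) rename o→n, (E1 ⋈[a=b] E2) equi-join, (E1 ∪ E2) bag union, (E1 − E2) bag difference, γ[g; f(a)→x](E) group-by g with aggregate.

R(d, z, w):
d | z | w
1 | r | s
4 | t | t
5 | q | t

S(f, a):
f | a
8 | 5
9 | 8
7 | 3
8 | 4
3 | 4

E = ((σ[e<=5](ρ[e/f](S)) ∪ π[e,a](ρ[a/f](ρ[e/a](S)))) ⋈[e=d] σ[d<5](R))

Subexpression sizes:
  S → 5
  ρ[e/f](S) → 5
  σ[e<=5](ρ[e/f](S)) → 1
  S → 5
  ρ[e/a](S) → 5
  ρ[a/f](ρ[e/a](S)) → 5
  π[e,a](ρ[a/f](ρ[e/a](S))) → 5
  (σ[e<=5](ρ[e/f](S)) ∪ π[e,a](ρ[a/f](ρ[e/a](S)))) → 6
  R → 3
  σ[d<5](R) → 2
  ((σ[e<=5](ρ[e/f](S)) ∪ π[e,a](ρ[a/f](ρ[e/a](S)))) ⋈[e=d] σ[d<5](R)) → 2

|E| = 2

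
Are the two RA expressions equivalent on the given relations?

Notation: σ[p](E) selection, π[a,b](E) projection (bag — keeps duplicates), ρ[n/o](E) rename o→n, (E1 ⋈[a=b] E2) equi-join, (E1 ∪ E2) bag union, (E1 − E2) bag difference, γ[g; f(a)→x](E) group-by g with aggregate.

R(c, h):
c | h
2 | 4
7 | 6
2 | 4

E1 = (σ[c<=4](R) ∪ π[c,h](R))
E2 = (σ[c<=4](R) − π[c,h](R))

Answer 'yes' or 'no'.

E1 stepwise |·|:
  R → 3
  σ[c<=4](R) → 2
  R → 3
  π[c,h](R) → 3
  (σ[c<=4](R) ∪ π[c,h](R)) → 5
E2 stepwise |·|:
  R → 3
  σ[c<=4](R) → 2
  R → 3
  π[c,h](R) → 3
  (σ[c<=4](R) − π[c,h](R)) → 0

E1 result:
c | h
2 | 4
2 | 4
2 | 4
2 | 4
7 | 6
E2 result:
c | h
(0 rows)
Witness: (2, 4) appears 4× in E1 but 0× in E2.

no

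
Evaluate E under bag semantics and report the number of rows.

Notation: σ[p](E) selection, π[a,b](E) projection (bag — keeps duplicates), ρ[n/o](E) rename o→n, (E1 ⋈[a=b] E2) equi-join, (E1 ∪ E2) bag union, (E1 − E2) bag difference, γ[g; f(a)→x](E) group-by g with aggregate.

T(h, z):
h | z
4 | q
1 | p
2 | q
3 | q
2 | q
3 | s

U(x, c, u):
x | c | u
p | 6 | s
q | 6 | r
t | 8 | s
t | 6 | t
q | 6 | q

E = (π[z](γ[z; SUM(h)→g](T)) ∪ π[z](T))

Row counts bottom-up:
  T → 6
  γ[z; SUM(h)→g](T) → 3
  π[z](γ[z; SUM(h)→g](T)) → 3
  T → 6
  π[z](T) → 6
  (π[z](γ[z; SUM(h)→g](T)) ∪ π[z](T)) → 9

|E| = 9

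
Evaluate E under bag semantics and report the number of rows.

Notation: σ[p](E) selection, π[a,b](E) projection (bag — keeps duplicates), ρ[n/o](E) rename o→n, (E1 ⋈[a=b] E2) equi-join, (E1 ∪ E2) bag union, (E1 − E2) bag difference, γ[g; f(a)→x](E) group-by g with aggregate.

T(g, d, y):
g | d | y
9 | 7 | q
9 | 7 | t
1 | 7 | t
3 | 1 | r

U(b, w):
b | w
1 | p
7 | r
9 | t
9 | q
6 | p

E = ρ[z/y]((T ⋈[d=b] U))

Per-node cardinality:
  T → 4
  U → 5
  (T ⋈[d=b] U) → 4
  ρ[z/y]((T ⋈[d=b] U)) → 4

|E| = 4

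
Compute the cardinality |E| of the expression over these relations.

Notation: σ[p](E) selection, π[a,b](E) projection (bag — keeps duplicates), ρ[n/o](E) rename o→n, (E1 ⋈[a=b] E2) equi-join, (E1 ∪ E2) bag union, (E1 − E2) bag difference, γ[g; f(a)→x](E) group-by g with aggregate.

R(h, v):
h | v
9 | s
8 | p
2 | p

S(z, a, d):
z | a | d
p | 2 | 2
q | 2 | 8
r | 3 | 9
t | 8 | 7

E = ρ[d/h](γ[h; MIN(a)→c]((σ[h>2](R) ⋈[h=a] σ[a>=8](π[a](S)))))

Subexpression sizes:
  R → 3
  σ[h>2](R) → 2
  S → 4
  π[a](S) → 4
  σ[a>=8](π[a](S)) → 1
  (σ[h>2](R) ⋈[h=a] σ[a>=8](π[a](S))) → 1
  γ[h; MIN(a)→c]((σ[h>2](R) ⋈[h=a] σ[a>=8](π[a](S)))) → 1
  ρ[d/h](γ[h; MIN(a)→c]((σ[h>2](R) ⋈[h=a] σ[a>=8](π[a](S))))) → 1

|E| = 1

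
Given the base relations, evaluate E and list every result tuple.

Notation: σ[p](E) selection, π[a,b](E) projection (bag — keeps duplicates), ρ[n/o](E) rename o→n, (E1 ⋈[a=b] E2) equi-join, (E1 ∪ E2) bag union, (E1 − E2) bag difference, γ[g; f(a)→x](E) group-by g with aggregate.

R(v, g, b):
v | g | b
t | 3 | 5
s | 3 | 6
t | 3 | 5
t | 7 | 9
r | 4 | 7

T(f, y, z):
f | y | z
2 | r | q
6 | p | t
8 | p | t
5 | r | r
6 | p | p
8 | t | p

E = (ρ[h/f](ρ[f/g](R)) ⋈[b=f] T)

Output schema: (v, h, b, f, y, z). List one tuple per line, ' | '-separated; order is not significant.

Row counts bottom-up:
  R → 5
  ρ[f/g](R) → 5
  ρ[h/f](ρ[f/g](R)) → 5
  T → 6
  (ρ[h/f](ρ[f/g](R)) ⋈[b=f] T) → 4

== RESULT ==
v | h | b | f | y | z
s | 3 | 6 | 6 | p | p
s | 3 | 6 | 6 | p | t
t | 3 | 5 | 5 | r | r
t | 3 | 5 | 5 | r | r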